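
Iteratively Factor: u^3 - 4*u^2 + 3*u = (u - 1)*(u^2 - 3*u) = u*(u - 1)*(u - 3)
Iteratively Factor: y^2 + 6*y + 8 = (y + 4)*(y + 2)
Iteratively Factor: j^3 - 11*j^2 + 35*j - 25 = (j - 5)*(j^2 - 6*j + 5) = (j - 5)*(j - 1)*(j - 5)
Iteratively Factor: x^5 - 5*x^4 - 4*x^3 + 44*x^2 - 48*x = (x - 2)*(x^4 - 3*x^3 - 10*x^2 + 24*x) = (x - 4)*(x - 2)*(x^3 + x^2 - 6*x) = (x - 4)*(x - 2)^2*(x^2 + 3*x) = (x - 4)*(x - 2)^2*(x + 3)*(x)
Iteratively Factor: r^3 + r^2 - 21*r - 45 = (r + 3)*(r^2 - 2*r - 15) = (r + 3)^2*(r - 5)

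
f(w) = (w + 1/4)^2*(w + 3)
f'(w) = (w + 1/4)^2 + (w + 3)*(2*w + 1/2) = (4*w + 1)*(12*w + 25)/16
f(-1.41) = 2.14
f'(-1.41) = -2.34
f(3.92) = 120.33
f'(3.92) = 75.10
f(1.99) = 25.04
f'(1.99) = 27.37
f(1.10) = 7.47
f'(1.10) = 12.89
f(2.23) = 32.17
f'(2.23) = 32.09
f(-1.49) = 2.32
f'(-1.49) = -2.21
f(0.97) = 5.91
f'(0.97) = 11.18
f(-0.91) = 0.91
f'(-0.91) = -2.32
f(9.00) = 1026.75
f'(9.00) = 307.56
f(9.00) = 1026.75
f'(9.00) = 307.56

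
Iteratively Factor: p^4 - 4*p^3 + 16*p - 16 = (p - 2)*(p^3 - 2*p^2 - 4*p + 8) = (p - 2)*(p + 2)*(p^2 - 4*p + 4) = (p - 2)^2*(p + 2)*(p - 2)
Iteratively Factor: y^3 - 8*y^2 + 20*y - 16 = (y - 2)*(y^2 - 6*y + 8) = (y - 4)*(y - 2)*(y - 2)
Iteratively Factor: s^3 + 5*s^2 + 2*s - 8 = (s + 4)*(s^2 + s - 2) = (s + 2)*(s + 4)*(s - 1)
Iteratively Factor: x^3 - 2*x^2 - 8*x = (x + 2)*(x^2 - 4*x) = (x - 4)*(x + 2)*(x)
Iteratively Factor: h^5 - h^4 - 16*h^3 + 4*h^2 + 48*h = (h + 3)*(h^4 - 4*h^3 - 4*h^2 + 16*h) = (h + 2)*(h + 3)*(h^3 - 6*h^2 + 8*h) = (h - 2)*(h + 2)*(h + 3)*(h^2 - 4*h) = h*(h - 2)*(h + 2)*(h + 3)*(h - 4)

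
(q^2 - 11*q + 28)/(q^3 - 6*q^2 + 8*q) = (q - 7)/(q*(q - 2))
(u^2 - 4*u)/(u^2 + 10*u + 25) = u*(u - 4)/(u^2 + 10*u + 25)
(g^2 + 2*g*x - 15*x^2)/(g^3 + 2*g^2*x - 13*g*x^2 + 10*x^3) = (g - 3*x)/(g^2 - 3*g*x + 2*x^2)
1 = 1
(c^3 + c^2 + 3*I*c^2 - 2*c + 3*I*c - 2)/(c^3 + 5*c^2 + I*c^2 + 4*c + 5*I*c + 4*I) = (c + 2*I)/(c + 4)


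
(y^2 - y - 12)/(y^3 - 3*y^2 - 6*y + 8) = (y + 3)/(y^2 + y - 2)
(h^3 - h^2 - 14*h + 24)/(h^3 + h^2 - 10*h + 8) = (h - 3)/(h - 1)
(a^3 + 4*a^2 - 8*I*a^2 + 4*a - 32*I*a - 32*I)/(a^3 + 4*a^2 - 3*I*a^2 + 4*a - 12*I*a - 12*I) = (a - 8*I)/(a - 3*I)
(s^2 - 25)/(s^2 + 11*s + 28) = (s^2 - 25)/(s^2 + 11*s + 28)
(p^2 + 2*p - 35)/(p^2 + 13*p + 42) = (p - 5)/(p + 6)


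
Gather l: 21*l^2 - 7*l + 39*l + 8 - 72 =21*l^2 + 32*l - 64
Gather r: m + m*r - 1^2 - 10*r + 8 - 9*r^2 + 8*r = m - 9*r^2 + r*(m - 2) + 7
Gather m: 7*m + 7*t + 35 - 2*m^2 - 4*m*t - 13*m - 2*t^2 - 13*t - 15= -2*m^2 + m*(-4*t - 6) - 2*t^2 - 6*t + 20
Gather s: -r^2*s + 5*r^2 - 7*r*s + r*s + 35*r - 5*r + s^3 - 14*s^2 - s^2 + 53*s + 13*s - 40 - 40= 5*r^2 + 30*r + s^3 - 15*s^2 + s*(-r^2 - 6*r + 66) - 80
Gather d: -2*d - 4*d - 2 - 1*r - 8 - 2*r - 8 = -6*d - 3*r - 18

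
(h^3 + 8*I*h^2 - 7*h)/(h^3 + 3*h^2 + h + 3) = h*(h + 7*I)/(h^2 + h*(3 - I) - 3*I)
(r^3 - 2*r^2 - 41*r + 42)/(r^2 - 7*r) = r + 5 - 6/r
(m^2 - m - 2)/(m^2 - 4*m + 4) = (m + 1)/(m - 2)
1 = 1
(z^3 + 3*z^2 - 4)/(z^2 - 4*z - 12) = (z^2 + z - 2)/(z - 6)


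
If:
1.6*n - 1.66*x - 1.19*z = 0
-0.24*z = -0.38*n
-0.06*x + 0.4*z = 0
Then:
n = 0.00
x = 0.00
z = 0.00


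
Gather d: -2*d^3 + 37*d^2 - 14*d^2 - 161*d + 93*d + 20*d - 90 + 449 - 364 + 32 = -2*d^3 + 23*d^2 - 48*d + 27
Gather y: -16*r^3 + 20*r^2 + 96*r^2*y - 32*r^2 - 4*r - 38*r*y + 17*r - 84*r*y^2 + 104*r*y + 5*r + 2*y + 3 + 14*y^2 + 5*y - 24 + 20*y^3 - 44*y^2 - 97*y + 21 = -16*r^3 - 12*r^2 + 18*r + 20*y^3 + y^2*(-84*r - 30) + y*(96*r^2 + 66*r - 90)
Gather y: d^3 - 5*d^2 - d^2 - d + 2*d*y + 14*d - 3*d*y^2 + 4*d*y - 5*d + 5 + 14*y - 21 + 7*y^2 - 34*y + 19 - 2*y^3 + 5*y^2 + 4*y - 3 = d^3 - 6*d^2 + 8*d - 2*y^3 + y^2*(12 - 3*d) + y*(6*d - 16)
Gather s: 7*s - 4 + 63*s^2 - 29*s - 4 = 63*s^2 - 22*s - 8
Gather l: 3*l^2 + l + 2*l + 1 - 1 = 3*l^2 + 3*l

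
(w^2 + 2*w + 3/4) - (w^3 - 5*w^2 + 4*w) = -w^3 + 6*w^2 - 2*w + 3/4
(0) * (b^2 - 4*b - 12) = 0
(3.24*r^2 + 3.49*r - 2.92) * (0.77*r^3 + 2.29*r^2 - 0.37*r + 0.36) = 2.4948*r^5 + 10.1069*r^4 + 4.5449*r^3 - 6.8117*r^2 + 2.3368*r - 1.0512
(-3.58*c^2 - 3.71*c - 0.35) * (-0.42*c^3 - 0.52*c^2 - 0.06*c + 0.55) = 1.5036*c^5 + 3.4198*c^4 + 2.291*c^3 - 1.5644*c^2 - 2.0195*c - 0.1925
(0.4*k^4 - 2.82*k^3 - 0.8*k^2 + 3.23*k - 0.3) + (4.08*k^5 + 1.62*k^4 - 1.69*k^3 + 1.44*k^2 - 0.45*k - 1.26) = 4.08*k^5 + 2.02*k^4 - 4.51*k^3 + 0.64*k^2 + 2.78*k - 1.56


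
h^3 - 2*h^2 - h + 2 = (h - 2)*(h - 1)*(h + 1)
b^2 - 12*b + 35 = (b - 7)*(b - 5)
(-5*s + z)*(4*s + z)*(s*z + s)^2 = -20*s^4*z^2 - 40*s^4*z - 20*s^4 - s^3*z^3 - 2*s^3*z^2 - s^3*z + s^2*z^4 + 2*s^2*z^3 + s^2*z^2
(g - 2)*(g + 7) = g^2 + 5*g - 14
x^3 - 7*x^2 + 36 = (x - 6)*(x - 3)*(x + 2)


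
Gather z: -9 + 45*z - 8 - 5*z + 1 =40*z - 16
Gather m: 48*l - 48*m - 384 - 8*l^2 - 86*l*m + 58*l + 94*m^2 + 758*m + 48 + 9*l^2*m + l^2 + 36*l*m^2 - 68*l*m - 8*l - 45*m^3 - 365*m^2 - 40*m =-7*l^2 + 98*l - 45*m^3 + m^2*(36*l - 271) + m*(9*l^2 - 154*l + 670) - 336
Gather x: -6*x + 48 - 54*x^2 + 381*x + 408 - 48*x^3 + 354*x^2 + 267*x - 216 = -48*x^3 + 300*x^2 + 642*x + 240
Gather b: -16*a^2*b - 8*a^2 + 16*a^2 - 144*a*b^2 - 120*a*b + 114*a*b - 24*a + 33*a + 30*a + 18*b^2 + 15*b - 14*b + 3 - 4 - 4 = 8*a^2 + 39*a + b^2*(18 - 144*a) + b*(-16*a^2 - 6*a + 1) - 5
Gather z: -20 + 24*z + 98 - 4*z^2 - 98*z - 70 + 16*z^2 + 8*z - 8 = 12*z^2 - 66*z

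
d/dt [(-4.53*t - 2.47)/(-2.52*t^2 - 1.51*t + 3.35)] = (11.4156*t^2 + 6.8403*t - (4.53*t + 2.47)*(5.04*t + 1.51) - 15.1755)/(2.52*t^2 + 1.51*t - 3.35)^2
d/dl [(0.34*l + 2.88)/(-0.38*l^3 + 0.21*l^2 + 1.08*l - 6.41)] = (0.2584*l^3 + 3.2118*l^2 - 1.2096*l - 5.2898)/(0.1444*l^6 - 0.1596*l^5 - 0.7767*l^4 + 5.3252*l^3 - 1.5258*l^2 - 13.8456*l + 41.0881)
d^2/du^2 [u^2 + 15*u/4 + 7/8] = 2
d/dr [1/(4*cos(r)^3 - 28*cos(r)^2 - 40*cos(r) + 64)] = (3*cos(r)^2 - 14*cos(r) - 10)*sin(r)/(4*(cos(r)^3 - 7*cos(r)^2 - 10*cos(r) + 16)^2)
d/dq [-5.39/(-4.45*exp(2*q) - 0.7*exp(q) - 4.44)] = (-47.971*exp(q) - 3.773)*exp(q)/(4.45*exp(2*q) + 0.7*exp(q) + 4.44)^2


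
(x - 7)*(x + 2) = x^2 - 5*x - 14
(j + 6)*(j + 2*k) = j^2 + 2*j*k + 6*j + 12*k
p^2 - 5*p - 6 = (p - 6)*(p + 1)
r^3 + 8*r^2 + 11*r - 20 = (r - 1)*(r + 4)*(r + 5)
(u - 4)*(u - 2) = u^2 - 6*u + 8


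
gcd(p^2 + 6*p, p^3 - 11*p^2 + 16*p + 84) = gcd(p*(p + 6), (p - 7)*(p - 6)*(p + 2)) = 1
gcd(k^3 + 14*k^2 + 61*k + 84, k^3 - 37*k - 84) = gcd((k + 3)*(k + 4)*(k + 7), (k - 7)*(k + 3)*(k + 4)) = k^2 + 7*k + 12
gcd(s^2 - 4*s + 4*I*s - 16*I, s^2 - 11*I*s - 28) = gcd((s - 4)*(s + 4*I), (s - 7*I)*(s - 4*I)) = 1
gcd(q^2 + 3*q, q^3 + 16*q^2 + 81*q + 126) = q + 3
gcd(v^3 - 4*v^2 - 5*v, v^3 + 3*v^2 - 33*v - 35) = v^2 - 4*v - 5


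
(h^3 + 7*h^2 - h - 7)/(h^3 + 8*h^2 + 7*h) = (h - 1)/h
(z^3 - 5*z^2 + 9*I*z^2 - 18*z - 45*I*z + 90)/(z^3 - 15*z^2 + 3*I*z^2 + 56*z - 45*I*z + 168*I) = (z^2 + z*(-5 + 6*I) - 30*I)/(z^2 - 15*z + 56)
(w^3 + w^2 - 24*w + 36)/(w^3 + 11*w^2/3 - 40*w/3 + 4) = 3*(w - 3)/(3*w - 1)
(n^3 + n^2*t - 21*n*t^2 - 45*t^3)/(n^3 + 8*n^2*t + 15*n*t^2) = (n^2 - 2*n*t - 15*t^2)/(n*(n + 5*t))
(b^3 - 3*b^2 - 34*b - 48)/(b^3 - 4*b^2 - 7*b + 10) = (b^2 - 5*b - 24)/(b^2 - 6*b + 5)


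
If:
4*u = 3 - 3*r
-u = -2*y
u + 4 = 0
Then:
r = 19/3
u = -4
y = -2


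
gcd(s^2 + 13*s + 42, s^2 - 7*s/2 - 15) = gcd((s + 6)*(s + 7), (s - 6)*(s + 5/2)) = 1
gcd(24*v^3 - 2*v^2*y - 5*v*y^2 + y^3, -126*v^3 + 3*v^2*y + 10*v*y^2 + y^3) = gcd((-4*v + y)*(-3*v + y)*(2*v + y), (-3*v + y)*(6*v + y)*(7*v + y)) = -3*v + y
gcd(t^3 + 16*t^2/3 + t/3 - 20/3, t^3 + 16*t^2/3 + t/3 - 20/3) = t^3 + 16*t^2/3 + t/3 - 20/3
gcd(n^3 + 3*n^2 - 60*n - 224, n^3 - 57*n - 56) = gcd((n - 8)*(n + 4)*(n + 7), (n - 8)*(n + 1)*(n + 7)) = n^2 - n - 56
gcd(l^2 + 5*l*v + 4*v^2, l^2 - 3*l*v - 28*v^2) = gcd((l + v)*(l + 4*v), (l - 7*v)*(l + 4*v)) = l + 4*v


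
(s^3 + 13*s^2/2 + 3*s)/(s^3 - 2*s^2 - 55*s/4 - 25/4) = 2*s*(s + 6)/(2*s^2 - 5*s - 25)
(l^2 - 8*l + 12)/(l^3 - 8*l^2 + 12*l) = 1/l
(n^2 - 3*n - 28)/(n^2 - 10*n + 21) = (n + 4)/(n - 3)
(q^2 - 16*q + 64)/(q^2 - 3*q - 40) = (q - 8)/(q + 5)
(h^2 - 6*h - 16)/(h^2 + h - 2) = (h - 8)/(h - 1)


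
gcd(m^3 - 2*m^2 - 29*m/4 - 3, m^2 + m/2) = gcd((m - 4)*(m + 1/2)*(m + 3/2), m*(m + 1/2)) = m + 1/2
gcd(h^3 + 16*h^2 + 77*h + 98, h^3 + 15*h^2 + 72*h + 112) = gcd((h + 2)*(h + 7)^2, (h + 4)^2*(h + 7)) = h + 7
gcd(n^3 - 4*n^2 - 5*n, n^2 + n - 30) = n - 5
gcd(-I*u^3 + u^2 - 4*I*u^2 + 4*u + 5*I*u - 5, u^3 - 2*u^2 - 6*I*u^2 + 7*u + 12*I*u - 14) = u + I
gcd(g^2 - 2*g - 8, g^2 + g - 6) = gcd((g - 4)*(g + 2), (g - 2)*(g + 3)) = 1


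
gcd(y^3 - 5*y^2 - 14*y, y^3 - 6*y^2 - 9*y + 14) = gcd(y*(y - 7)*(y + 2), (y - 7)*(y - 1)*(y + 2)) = y^2 - 5*y - 14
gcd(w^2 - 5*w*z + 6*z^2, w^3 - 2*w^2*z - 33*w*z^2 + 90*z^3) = -w + 3*z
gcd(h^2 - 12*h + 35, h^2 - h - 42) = h - 7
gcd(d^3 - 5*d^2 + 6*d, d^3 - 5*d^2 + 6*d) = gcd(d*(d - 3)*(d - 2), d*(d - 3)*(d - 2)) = d^3 - 5*d^2 + 6*d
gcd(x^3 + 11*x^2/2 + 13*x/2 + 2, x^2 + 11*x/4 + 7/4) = x + 1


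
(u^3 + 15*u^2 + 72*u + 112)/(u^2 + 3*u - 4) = (u^2 + 11*u + 28)/(u - 1)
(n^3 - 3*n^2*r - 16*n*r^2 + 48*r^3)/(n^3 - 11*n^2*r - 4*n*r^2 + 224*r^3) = (n^2 - 7*n*r + 12*r^2)/(n^2 - 15*n*r + 56*r^2)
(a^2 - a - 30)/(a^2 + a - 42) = (a + 5)/(a + 7)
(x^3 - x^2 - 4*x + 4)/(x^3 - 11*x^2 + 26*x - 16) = (x + 2)/(x - 8)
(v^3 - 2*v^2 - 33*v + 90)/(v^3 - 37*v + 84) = (v^2 + v - 30)/(v^2 + 3*v - 28)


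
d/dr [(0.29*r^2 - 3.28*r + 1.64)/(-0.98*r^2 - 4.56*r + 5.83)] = (-4.5368*r^2 + 6.5958*r - 11.644)/(0.9604*r^4 + 8.9376*r^3 + 9.3668*r^2 - 53.1696*r + 33.9889)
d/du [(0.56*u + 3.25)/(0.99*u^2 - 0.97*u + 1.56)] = (-0.5544*u^2 - 6.435*u + 4.0261)/(0.9801*u^4 - 1.9206*u^3 + 4.0297*u^2 - 3.0264*u + 2.4336)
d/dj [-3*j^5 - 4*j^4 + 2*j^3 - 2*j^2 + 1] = j*(-15*j^3 - 16*j^2 + 6*j - 4)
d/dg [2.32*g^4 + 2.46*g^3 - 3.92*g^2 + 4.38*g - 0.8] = 9.28*g^3 + 7.38*g^2 - 7.84*g + 4.38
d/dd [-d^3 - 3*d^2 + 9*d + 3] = -3*d^2 - 6*d + 9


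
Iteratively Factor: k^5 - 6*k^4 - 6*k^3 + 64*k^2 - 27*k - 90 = (k - 5)*(k^4 - k^3 - 11*k^2 + 9*k + 18) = (k - 5)*(k - 2)*(k^3 + k^2 - 9*k - 9) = (k - 5)*(k - 2)*(k + 3)*(k^2 - 2*k - 3) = (k - 5)*(k - 2)*(k + 1)*(k + 3)*(k - 3)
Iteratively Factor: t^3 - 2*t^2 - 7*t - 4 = (t + 1)*(t^2 - 3*t - 4) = (t + 1)^2*(t - 4)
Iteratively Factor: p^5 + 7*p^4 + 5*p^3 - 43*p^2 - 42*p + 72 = (p - 2)*(p^4 + 9*p^3 + 23*p^2 + 3*p - 36) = (p - 2)*(p + 3)*(p^3 + 6*p^2 + 5*p - 12) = (p - 2)*(p + 3)*(p + 4)*(p^2 + 2*p - 3) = (p - 2)*(p + 3)^2*(p + 4)*(p - 1)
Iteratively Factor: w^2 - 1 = (w + 1)*(w - 1)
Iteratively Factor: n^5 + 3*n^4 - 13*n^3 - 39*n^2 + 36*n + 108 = (n - 3)*(n^4 + 6*n^3 + 5*n^2 - 24*n - 36) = (n - 3)*(n + 3)*(n^3 + 3*n^2 - 4*n - 12) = (n - 3)*(n - 2)*(n + 3)*(n^2 + 5*n + 6) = (n - 3)*(n - 2)*(n + 3)^2*(n + 2)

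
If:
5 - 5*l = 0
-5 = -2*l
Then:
No Solution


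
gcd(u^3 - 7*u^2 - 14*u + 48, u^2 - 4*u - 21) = u + 3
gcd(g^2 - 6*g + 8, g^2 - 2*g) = g - 2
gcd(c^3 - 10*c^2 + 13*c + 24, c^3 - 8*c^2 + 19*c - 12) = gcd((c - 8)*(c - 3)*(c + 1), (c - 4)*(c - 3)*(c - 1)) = c - 3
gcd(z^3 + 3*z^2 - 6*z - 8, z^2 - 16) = z + 4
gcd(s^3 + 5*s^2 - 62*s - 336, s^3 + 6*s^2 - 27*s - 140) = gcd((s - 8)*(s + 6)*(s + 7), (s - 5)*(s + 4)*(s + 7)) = s + 7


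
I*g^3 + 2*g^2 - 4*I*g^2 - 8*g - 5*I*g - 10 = (g - 5)*(g - 2*I)*(I*g + I)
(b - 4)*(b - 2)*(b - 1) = b^3 - 7*b^2 + 14*b - 8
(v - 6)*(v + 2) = v^2 - 4*v - 12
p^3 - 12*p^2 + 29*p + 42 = (p - 7)*(p - 6)*(p + 1)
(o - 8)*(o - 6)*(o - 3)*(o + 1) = o^4 - 16*o^3 + 73*o^2 - 54*o - 144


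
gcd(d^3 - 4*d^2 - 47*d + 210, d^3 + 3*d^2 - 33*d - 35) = d^2 + 2*d - 35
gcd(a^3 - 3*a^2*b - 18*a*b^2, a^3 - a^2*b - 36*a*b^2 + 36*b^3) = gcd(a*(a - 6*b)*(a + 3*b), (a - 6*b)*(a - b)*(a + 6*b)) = a - 6*b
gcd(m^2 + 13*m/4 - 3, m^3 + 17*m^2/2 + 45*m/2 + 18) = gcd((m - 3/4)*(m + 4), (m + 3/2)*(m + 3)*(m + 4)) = m + 4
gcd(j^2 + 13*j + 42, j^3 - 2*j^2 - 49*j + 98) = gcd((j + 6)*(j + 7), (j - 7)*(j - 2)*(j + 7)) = j + 7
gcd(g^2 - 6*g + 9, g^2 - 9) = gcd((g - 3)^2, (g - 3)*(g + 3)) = g - 3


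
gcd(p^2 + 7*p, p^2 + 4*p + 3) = 1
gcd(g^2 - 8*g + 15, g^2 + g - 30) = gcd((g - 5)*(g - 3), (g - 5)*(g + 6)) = g - 5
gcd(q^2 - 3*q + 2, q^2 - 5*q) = 1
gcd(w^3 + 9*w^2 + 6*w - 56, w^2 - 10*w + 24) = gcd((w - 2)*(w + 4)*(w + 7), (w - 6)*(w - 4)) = 1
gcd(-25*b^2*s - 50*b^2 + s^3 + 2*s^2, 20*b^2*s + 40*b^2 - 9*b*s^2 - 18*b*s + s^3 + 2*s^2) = -5*b*s - 10*b + s^2 + 2*s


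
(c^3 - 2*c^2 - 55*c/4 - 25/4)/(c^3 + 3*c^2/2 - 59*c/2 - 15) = (c + 5/2)/(c + 6)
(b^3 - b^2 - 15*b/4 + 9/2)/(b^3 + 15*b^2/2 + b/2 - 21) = (b - 3/2)/(b + 7)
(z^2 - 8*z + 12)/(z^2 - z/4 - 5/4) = 4*(-z^2 + 8*z - 12)/(-4*z^2 + z + 5)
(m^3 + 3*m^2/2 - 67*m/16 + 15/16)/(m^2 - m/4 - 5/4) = (4*m^2 + 11*m - 3)/(4*(m + 1))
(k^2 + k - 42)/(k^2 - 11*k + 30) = (k + 7)/(k - 5)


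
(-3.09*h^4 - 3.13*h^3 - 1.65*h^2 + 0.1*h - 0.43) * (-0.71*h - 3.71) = 2.1939*h^5 + 13.6862*h^4 + 12.7838*h^3 + 6.0505*h^2 - 0.0657*h + 1.5953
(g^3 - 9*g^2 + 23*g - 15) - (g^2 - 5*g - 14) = g^3 - 10*g^2 + 28*g - 1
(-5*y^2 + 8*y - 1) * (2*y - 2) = -10*y^3 + 26*y^2 - 18*y + 2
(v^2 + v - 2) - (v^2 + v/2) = v/2 - 2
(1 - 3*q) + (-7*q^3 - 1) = -7*q^3 - 3*q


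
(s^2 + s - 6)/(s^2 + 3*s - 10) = (s + 3)/(s + 5)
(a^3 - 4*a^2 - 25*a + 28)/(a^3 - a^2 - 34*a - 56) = (a - 1)/(a + 2)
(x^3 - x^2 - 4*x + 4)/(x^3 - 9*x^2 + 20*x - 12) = (x + 2)/(x - 6)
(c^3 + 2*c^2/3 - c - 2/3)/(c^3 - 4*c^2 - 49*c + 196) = (c^3 + 2*c^2/3 - c - 2/3)/(c^3 - 4*c^2 - 49*c + 196)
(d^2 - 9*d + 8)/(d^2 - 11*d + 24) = (d - 1)/(d - 3)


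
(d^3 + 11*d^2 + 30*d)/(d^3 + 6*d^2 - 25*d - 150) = d/(d - 5)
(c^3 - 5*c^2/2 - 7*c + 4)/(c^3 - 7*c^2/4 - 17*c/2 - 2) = 2*(2*c - 1)/(4*c + 1)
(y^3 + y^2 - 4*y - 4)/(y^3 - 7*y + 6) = (y^2 + 3*y + 2)/(y^2 + 2*y - 3)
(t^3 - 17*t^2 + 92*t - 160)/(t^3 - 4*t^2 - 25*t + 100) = (t - 8)/(t + 5)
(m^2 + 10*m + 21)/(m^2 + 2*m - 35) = (m + 3)/(m - 5)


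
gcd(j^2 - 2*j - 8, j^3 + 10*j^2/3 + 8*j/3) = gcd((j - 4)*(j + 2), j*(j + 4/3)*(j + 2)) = j + 2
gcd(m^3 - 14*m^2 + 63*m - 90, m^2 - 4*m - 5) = m - 5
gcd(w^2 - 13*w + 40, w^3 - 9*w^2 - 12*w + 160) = w^2 - 13*w + 40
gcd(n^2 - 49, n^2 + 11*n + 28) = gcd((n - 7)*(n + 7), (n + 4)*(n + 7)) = n + 7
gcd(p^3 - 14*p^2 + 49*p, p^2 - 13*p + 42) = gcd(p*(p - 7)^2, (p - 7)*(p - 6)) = p - 7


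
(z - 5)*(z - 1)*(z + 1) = z^3 - 5*z^2 - z + 5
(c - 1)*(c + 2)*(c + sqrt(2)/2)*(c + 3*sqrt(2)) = c^4 + c^3 + 7*sqrt(2)*c^3/2 + c^2 + 7*sqrt(2)*c^2/2 - 7*sqrt(2)*c + 3*c - 6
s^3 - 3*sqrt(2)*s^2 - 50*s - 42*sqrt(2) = (s - 7*sqrt(2))*(s + sqrt(2))*(s + 3*sqrt(2))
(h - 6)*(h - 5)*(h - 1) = h^3 - 12*h^2 + 41*h - 30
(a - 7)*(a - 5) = a^2 - 12*a + 35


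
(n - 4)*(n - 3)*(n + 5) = n^3 - 2*n^2 - 23*n + 60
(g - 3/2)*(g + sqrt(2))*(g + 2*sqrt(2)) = g^3 - 3*g^2/2 + 3*sqrt(2)*g^2 - 9*sqrt(2)*g/2 + 4*g - 6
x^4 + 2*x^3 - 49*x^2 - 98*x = x*(x - 7)*(x + 2)*(x + 7)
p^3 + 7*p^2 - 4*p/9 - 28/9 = (p - 2/3)*(p + 2/3)*(p + 7)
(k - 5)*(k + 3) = k^2 - 2*k - 15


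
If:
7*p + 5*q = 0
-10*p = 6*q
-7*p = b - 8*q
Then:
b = 0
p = 0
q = 0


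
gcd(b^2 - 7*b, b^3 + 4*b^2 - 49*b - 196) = b - 7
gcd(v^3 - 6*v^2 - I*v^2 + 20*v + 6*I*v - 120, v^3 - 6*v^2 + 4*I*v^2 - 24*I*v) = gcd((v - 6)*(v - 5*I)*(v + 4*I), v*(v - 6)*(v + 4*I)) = v^2 + v*(-6 + 4*I) - 24*I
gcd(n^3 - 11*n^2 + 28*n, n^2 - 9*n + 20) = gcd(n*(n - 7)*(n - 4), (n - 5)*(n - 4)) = n - 4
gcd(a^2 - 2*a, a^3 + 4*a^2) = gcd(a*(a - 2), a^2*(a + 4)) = a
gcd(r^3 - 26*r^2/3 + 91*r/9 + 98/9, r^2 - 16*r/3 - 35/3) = r - 7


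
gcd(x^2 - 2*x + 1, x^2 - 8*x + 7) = x - 1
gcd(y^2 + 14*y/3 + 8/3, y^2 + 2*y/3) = y + 2/3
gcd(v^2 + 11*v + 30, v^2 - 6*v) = 1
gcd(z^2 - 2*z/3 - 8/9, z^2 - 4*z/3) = z - 4/3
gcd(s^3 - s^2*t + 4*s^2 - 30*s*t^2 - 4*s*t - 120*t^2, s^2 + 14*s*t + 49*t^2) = 1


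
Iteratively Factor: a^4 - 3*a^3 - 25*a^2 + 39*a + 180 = (a + 3)*(a^3 - 6*a^2 - 7*a + 60) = (a - 4)*(a + 3)*(a^2 - 2*a - 15) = (a - 5)*(a - 4)*(a + 3)*(a + 3)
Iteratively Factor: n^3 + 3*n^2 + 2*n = (n)*(n^2 + 3*n + 2) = n*(n + 2)*(n + 1)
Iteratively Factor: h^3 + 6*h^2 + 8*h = (h + 2)*(h^2 + 4*h) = h*(h + 2)*(h + 4)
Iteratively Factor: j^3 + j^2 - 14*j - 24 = (j + 2)*(j^2 - j - 12) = (j + 2)*(j + 3)*(j - 4)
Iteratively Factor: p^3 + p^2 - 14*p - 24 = (p + 2)*(p^2 - p - 12) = (p + 2)*(p + 3)*(p - 4)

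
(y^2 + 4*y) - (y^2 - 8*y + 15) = 12*y - 15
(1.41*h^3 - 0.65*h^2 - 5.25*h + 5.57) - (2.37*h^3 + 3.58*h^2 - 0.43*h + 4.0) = -0.96*h^3 - 4.23*h^2 - 4.82*h + 1.57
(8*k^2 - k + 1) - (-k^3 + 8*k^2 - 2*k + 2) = k^3 + k - 1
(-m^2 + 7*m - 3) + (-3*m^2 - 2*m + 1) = -4*m^2 + 5*m - 2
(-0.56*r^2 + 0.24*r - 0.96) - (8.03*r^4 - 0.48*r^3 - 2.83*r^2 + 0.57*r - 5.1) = -8.03*r^4 + 0.48*r^3 + 2.27*r^2 - 0.33*r + 4.14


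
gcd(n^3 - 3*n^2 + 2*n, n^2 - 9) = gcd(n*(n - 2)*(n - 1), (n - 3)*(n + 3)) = 1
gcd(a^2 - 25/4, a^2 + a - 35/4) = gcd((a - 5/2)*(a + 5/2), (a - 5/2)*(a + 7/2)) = a - 5/2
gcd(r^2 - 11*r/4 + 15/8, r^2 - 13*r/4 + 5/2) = r - 5/4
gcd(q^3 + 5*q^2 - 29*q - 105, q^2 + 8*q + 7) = q + 7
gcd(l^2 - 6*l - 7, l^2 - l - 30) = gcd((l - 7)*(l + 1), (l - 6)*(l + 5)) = 1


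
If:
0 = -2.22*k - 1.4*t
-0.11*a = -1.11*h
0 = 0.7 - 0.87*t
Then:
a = 10.0909090909091*h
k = -0.51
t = 0.80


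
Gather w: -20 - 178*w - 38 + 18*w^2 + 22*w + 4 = 18*w^2 - 156*w - 54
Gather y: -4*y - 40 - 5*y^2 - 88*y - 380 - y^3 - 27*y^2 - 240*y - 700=-y^3 - 32*y^2 - 332*y - 1120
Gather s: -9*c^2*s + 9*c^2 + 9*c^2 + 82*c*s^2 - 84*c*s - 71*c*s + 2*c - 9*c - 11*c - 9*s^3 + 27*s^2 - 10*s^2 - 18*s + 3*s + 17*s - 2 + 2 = 18*c^2 - 18*c - 9*s^3 + s^2*(82*c + 17) + s*(-9*c^2 - 155*c + 2)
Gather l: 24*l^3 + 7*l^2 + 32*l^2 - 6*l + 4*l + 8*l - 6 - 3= 24*l^3 + 39*l^2 + 6*l - 9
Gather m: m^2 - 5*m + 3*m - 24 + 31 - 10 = m^2 - 2*m - 3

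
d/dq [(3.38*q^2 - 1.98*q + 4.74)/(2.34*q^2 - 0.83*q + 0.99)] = (1.8278*q^2 - 15.4908*q + 1.974)/(5.4756*q^4 - 3.8844*q^3 + 5.3221*q^2 - 1.6434*q + 0.9801)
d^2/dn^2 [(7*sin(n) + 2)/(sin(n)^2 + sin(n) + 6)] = (-7*sin(n)^5 - sin(n)^4 + 260*sin(n)^3 + 100*sin(n)^2 - 480*sin(n) - 104)/(sin(n)^2 + sin(n) + 6)^3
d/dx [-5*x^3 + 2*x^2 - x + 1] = -15*x^2 + 4*x - 1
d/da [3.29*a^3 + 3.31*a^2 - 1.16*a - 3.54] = 9.87*a^2 + 6.62*a - 1.16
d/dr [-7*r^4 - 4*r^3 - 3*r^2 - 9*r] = -28*r^3 - 12*r^2 - 6*r - 9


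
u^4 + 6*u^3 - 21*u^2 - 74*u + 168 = (u - 3)*(u - 2)*(u + 4)*(u + 7)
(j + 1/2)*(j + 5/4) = j^2 + 7*j/4 + 5/8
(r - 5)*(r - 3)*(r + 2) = r^3 - 6*r^2 - r + 30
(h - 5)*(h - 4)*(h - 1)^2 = h^4 - 11*h^3 + 39*h^2 - 49*h + 20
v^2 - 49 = (v - 7)*(v + 7)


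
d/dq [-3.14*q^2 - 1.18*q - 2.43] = -6.28*q - 1.18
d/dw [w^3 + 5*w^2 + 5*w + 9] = 3*w^2 + 10*w + 5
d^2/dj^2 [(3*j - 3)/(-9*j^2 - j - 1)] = 6*(-(j - 1)*(18*j + 1)^2 + (27*j - 8)*(9*j^2 + j + 1))/(9*j^2 + j + 1)^3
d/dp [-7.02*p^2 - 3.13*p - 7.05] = -14.04*p - 3.13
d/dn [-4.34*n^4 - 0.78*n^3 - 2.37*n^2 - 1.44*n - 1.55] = -17.36*n^3 - 2.34*n^2 - 4.74*n - 1.44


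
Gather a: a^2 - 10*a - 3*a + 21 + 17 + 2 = a^2 - 13*a + 40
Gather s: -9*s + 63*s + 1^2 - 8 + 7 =54*s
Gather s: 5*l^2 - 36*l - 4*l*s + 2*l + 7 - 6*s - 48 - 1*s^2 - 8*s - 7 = 5*l^2 - 34*l - s^2 + s*(-4*l - 14) - 48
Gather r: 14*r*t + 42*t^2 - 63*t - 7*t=14*r*t + 42*t^2 - 70*t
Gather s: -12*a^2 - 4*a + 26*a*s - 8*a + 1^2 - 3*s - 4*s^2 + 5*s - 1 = -12*a^2 - 12*a - 4*s^2 + s*(26*a + 2)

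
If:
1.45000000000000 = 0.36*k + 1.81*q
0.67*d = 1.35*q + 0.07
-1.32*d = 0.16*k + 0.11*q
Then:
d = -0.70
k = 6.03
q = -0.40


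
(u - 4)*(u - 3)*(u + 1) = u^3 - 6*u^2 + 5*u + 12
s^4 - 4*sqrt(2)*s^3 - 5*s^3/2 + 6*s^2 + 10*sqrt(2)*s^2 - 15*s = s*(s - 5/2)*(s - 3*sqrt(2))*(s - sqrt(2))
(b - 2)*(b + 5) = b^2 + 3*b - 10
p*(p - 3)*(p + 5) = p^3 + 2*p^2 - 15*p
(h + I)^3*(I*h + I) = I*h^4 - 3*h^3 + I*h^3 - 3*h^2 - 3*I*h^2 + h - 3*I*h + 1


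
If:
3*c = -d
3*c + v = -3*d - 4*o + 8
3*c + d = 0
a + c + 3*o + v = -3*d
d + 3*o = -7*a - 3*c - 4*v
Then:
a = -25*v/58 - 48/29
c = 36/29 - 3*v/58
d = 9*v/58 - 108/29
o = 112/29 - 19*v/58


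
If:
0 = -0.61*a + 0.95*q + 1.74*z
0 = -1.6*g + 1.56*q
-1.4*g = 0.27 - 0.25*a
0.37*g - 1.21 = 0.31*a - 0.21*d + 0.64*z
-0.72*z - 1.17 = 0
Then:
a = -6.92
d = -6.88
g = -1.43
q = -1.46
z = -1.62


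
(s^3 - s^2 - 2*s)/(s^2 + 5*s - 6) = s*(s^2 - s - 2)/(s^2 + 5*s - 6)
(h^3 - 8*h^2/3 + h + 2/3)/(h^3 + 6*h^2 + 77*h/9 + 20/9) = 3*(h^2 - 3*h + 2)/(3*h^2 + 17*h + 20)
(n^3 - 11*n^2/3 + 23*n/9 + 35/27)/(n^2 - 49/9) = (9*n^2 - 12*n - 5)/(3*(3*n + 7))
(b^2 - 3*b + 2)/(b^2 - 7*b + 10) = (b - 1)/(b - 5)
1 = 1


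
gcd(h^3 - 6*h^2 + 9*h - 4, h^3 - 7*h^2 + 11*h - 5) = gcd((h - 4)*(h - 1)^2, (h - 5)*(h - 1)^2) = h^2 - 2*h + 1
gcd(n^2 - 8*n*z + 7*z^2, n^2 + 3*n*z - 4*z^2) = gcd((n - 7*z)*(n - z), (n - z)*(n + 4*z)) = -n + z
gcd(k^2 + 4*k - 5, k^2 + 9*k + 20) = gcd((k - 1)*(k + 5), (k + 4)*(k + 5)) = k + 5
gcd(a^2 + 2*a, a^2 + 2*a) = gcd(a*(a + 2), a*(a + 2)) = a^2 + 2*a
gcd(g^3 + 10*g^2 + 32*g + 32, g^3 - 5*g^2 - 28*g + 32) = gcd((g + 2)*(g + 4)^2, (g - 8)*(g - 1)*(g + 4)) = g + 4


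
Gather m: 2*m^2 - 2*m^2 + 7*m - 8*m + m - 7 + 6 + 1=0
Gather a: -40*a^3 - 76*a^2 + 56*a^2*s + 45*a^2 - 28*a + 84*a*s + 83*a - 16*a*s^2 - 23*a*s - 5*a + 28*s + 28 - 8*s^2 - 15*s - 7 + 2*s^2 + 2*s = -40*a^3 + a^2*(56*s - 31) + a*(-16*s^2 + 61*s + 50) - 6*s^2 + 15*s + 21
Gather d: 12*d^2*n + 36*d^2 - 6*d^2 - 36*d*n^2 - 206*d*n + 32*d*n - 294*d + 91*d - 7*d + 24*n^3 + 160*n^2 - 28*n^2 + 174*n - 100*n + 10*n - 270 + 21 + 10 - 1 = d^2*(12*n + 30) + d*(-36*n^2 - 174*n - 210) + 24*n^3 + 132*n^2 + 84*n - 240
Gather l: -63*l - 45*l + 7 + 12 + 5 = 24 - 108*l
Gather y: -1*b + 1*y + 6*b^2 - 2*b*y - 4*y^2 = 6*b^2 - b - 4*y^2 + y*(1 - 2*b)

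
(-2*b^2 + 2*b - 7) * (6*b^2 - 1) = -12*b^4 + 12*b^3 - 40*b^2 - 2*b + 7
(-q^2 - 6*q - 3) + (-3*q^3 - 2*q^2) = -3*q^3 - 3*q^2 - 6*q - 3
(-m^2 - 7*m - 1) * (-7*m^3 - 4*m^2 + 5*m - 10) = 7*m^5 + 53*m^4 + 30*m^3 - 21*m^2 + 65*m + 10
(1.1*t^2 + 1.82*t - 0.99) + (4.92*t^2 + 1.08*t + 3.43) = 6.02*t^2 + 2.9*t + 2.44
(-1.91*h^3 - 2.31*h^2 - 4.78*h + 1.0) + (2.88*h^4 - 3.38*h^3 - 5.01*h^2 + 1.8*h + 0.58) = 2.88*h^4 - 5.29*h^3 - 7.32*h^2 - 2.98*h + 1.58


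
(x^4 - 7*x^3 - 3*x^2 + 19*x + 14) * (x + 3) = x^5 - 4*x^4 - 24*x^3 + 10*x^2 + 71*x + 42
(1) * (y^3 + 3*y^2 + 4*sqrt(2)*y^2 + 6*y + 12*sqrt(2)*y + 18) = y^3 + 3*y^2 + 4*sqrt(2)*y^2 + 6*y + 12*sqrt(2)*y + 18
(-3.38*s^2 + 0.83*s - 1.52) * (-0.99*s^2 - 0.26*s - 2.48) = 3.3462*s^4 + 0.0571*s^3 + 9.6714*s^2 - 1.6632*s + 3.7696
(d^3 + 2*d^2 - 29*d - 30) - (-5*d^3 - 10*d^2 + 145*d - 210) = 6*d^3 + 12*d^2 - 174*d + 180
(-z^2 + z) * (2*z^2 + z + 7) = -2*z^4 + z^3 - 6*z^2 + 7*z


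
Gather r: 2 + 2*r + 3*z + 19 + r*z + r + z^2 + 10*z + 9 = r*(z + 3) + z^2 + 13*z + 30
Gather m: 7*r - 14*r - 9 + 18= 9 - 7*r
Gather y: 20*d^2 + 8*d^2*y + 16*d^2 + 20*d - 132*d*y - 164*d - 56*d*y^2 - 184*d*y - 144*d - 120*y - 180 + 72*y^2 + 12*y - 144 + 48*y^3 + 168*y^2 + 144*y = 36*d^2 - 288*d + 48*y^3 + y^2*(240 - 56*d) + y*(8*d^2 - 316*d + 36) - 324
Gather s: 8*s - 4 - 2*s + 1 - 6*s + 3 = 0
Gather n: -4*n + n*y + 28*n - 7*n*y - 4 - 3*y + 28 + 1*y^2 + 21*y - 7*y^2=n*(24 - 6*y) - 6*y^2 + 18*y + 24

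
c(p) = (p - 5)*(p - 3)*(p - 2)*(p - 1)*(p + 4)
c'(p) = (p - 5)*(p - 3)*(p - 2)*(p - 1) + (p - 5)*(p - 3)*(p - 2)*(p + 4) + (p - 5)*(p - 3)*(p - 1)*(p + 4) + (p - 5)*(p - 2)*(p - 1)*(p + 4) + (p - 3)*(p - 2)*(p - 1)*(p + 4) = 5*p^4 - 28*p^3 - 9*p^2 + 206*p - 214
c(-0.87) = 381.61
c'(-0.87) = -378.73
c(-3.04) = 949.24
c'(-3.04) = 290.27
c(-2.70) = 992.22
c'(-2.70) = -18.97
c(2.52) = 6.13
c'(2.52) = 1.52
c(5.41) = 139.82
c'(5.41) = 486.62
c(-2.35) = 945.49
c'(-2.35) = -231.93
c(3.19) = -6.44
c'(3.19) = -39.61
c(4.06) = -50.62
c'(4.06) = -41.30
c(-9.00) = -92400.00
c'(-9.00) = 50420.00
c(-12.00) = -371280.00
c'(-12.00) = 148082.00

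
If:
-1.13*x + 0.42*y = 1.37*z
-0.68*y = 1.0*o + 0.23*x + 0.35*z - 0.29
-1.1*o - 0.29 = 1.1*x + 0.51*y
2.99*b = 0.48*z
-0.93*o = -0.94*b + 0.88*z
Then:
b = 0.08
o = -0.37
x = -0.27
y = 0.82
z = 0.48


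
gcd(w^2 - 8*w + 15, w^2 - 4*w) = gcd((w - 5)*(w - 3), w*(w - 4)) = 1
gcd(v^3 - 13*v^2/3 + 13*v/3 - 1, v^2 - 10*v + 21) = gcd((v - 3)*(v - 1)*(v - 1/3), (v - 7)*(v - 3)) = v - 3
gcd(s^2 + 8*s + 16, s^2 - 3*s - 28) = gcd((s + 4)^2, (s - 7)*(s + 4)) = s + 4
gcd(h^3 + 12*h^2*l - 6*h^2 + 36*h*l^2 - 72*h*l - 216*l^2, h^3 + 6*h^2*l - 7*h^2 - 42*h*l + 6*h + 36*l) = h^2 + 6*h*l - 6*h - 36*l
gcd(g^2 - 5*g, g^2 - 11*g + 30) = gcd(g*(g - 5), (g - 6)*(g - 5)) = g - 5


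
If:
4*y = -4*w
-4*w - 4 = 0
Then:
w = -1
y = 1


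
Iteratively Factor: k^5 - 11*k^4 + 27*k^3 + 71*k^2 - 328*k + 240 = (k - 4)*(k^4 - 7*k^3 - k^2 + 67*k - 60) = (k - 5)*(k - 4)*(k^3 - 2*k^2 - 11*k + 12) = (k - 5)*(k - 4)^2*(k^2 + 2*k - 3) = (k - 5)*(k - 4)^2*(k - 1)*(k + 3)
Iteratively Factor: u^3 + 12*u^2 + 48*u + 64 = (u + 4)*(u^2 + 8*u + 16) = (u + 4)^2*(u + 4)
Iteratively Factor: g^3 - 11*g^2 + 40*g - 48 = (g - 4)*(g^2 - 7*g + 12) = (g - 4)^2*(g - 3)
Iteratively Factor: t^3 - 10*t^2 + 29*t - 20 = (t - 5)*(t^2 - 5*t + 4) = (t - 5)*(t - 4)*(t - 1)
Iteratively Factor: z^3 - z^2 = (z - 1)*(z^2) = z*(z - 1)*(z)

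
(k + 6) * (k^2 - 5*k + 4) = k^3 + k^2 - 26*k + 24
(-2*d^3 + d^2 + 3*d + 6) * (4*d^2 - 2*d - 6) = -8*d^5 + 8*d^4 + 22*d^3 + 12*d^2 - 30*d - 36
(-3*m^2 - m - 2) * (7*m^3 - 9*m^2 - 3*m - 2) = -21*m^5 + 20*m^4 + 4*m^3 + 27*m^2 + 8*m + 4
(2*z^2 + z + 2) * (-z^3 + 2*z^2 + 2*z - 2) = -2*z^5 + 3*z^4 + 4*z^3 + 2*z^2 + 2*z - 4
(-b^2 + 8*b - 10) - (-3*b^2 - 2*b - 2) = 2*b^2 + 10*b - 8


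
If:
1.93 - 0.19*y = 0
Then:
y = 10.16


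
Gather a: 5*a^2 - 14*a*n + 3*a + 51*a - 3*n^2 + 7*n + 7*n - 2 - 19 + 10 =5*a^2 + a*(54 - 14*n) - 3*n^2 + 14*n - 11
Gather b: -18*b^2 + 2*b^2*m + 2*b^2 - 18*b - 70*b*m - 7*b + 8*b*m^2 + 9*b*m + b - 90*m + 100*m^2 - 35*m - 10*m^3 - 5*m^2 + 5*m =b^2*(2*m - 16) + b*(8*m^2 - 61*m - 24) - 10*m^3 + 95*m^2 - 120*m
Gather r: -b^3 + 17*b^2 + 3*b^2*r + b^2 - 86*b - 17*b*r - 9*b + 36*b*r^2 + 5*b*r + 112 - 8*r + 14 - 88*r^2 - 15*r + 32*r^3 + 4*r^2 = -b^3 + 18*b^2 - 95*b + 32*r^3 + r^2*(36*b - 84) + r*(3*b^2 - 12*b - 23) + 126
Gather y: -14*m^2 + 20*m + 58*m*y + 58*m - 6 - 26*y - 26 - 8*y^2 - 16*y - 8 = -14*m^2 + 78*m - 8*y^2 + y*(58*m - 42) - 40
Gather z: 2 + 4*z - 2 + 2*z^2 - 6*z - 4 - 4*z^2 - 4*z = -2*z^2 - 6*z - 4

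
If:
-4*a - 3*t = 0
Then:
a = -3*t/4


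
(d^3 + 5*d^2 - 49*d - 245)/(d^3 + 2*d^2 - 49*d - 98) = (d + 5)/(d + 2)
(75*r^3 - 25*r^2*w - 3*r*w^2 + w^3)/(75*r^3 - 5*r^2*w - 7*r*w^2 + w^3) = (15*r^2 - 2*r*w - w^2)/(15*r^2 + 2*r*w - w^2)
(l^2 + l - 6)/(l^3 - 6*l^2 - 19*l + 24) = (l - 2)/(l^2 - 9*l + 8)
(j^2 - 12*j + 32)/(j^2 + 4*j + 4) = (j^2 - 12*j + 32)/(j^2 + 4*j + 4)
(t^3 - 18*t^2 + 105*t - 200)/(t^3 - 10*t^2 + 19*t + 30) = (t^2 - 13*t + 40)/(t^2 - 5*t - 6)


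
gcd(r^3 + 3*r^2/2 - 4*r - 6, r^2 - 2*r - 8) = r + 2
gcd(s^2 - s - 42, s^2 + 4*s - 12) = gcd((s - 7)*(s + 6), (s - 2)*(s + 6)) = s + 6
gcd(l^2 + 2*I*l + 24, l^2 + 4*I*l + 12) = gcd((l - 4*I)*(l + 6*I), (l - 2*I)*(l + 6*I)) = l + 6*I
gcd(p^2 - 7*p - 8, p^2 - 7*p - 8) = p^2 - 7*p - 8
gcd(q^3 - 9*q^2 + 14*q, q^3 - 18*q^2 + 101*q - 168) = q - 7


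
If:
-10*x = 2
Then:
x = -1/5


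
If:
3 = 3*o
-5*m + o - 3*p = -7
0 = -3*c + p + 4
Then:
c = p/3 + 4/3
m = 8/5 - 3*p/5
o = 1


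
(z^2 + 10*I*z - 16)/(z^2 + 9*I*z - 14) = (z + 8*I)/(z + 7*I)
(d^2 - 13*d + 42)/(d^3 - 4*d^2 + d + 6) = (d^2 - 13*d + 42)/(d^3 - 4*d^2 + d + 6)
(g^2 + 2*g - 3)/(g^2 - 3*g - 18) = (g - 1)/(g - 6)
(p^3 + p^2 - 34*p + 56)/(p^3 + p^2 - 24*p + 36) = (p^2 + 3*p - 28)/(p^2 + 3*p - 18)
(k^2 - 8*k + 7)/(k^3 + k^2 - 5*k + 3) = (k - 7)/(k^2 + 2*k - 3)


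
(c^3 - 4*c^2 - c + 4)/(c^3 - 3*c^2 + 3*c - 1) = (c^2 - 3*c - 4)/(c^2 - 2*c + 1)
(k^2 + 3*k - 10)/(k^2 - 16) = (k^2 + 3*k - 10)/(k^2 - 16)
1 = 1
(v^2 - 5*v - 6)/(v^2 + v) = (v - 6)/v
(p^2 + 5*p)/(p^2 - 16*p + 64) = p*(p + 5)/(p^2 - 16*p + 64)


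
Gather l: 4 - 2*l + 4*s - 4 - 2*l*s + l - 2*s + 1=l*(-2*s - 1) + 2*s + 1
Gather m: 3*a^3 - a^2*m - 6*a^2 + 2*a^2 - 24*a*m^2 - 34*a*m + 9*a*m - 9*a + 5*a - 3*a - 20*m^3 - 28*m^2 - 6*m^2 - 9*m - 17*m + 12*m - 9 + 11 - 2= 3*a^3 - 4*a^2 - 7*a - 20*m^3 + m^2*(-24*a - 34) + m*(-a^2 - 25*a - 14)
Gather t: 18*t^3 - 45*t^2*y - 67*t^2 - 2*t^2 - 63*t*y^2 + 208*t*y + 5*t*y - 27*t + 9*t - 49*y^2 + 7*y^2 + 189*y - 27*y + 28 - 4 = 18*t^3 + t^2*(-45*y - 69) + t*(-63*y^2 + 213*y - 18) - 42*y^2 + 162*y + 24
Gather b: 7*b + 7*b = 14*b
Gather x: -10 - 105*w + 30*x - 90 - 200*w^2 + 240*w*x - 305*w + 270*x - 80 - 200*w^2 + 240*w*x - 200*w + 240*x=-400*w^2 - 610*w + x*(480*w + 540) - 180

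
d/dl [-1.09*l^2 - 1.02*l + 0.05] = -2.18*l - 1.02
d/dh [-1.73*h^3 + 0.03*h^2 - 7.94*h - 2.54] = -5.19*h^2 + 0.06*h - 7.94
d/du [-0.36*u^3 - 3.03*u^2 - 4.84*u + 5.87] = -1.08*u^2 - 6.06*u - 4.84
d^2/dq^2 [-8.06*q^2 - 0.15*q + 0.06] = -16.1200000000000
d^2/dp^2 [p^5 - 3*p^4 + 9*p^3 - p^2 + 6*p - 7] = 20*p^3 - 36*p^2 + 54*p - 2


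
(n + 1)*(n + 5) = n^2 + 6*n + 5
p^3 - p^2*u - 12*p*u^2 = p*(p - 4*u)*(p + 3*u)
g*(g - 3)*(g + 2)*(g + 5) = g^4 + 4*g^3 - 11*g^2 - 30*g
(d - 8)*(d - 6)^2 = d^3 - 20*d^2 + 132*d - 288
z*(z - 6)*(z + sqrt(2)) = z^3 - 6*z^2 + sqrt(2)*z^2 - 6*sqrt(2)*z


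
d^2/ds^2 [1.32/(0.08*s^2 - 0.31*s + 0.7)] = (-0.016896*s^2 + 0.065472*s + 1.32*(0.16*s - 0.31)*(0.32*s - 0.62) - 0.14784)/(0.08*s^2 - 0.31*s + 0.7)^3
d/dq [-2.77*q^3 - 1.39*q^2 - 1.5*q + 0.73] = -8.31*q^2 - 2.78*q - 1.5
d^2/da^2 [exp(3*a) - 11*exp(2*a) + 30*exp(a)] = (9*exp(2*a) - 44*exp(a) + 30)*exp(a)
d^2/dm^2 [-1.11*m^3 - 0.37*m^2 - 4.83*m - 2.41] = -6.66*m - 0.74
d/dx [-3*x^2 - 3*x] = -6*x - 3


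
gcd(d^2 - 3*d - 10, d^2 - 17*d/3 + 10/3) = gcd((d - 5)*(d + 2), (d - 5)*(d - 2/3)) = d - 5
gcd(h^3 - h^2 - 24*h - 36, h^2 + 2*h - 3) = h + 3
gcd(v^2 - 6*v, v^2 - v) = v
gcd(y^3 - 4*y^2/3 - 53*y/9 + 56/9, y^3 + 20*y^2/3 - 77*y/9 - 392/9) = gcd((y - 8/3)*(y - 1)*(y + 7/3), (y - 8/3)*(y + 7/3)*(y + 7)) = y^2 - y/3 - 56/9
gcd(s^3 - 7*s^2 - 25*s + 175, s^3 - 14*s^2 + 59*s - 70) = s^2 - 12*s + 35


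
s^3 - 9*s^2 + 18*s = s*(s - 6)*(s - 3)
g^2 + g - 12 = (g - 3)*(g + 4)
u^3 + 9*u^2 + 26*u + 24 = (u + 2)*(u + 3)*(u + 4)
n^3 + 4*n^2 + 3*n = n*(n + 1)*(n + 3)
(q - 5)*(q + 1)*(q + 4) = q^3 - 21*q - 20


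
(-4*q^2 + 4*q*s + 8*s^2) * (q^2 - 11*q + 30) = -4*q^4 + 4*q^3*s + 44*q^3 + 8*q^2*s^2 - 44*q^2*s - 120*q^2 - 88*q*s^2 + 120*q*s + 240*s^2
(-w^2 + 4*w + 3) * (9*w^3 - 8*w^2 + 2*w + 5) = -9*w^5 + 44*w^4 - 7*w^3 - 21*w^2 + 26*w + 15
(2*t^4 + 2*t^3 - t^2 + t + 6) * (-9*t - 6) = -18*t^5 - 30*t^4 - 3*t^3 - 3*t^2 - 60*t - 36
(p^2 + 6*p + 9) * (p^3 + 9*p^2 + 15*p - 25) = p^5 + 15*p^4 + 78*p^3 + 146*p^2 - 15*p - 225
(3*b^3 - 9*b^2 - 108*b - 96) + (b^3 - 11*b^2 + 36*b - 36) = 4*b^3 - 20*b^2 - 72*b - 132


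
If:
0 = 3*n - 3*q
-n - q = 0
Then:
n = 0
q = 0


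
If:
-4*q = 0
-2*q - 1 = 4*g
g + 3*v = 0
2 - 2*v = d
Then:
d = 11/6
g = -1/4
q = 0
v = 1/12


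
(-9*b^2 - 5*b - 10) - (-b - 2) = -9*b^2 - 4*b - 8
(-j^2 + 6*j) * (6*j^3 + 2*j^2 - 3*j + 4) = -6*j^5 + 34*j^4 + 15*j^3 - 22*j^2 + 24*j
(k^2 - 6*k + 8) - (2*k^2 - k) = -k^2 - 5*k + 8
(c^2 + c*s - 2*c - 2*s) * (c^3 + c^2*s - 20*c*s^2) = c^5 + 2*c^4*s - 2*c^4 - 19*c^3*s^2 - 4*c^3*s - 20*c^2*s^3 + 38*c^2*s^2 + 40*c*s^3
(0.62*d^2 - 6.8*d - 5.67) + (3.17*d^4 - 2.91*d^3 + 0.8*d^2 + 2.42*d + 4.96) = 3.17*d^4 - 2.91*d^3 + 1.42*d^2 - 4.38*d - 0.71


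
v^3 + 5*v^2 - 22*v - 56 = (v - 4)*(v + 2)*(v + 7)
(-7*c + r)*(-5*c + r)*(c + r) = 35*c^3 + 23*c^2*r - 11*c*r^2 + r^3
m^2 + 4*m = m*(m + 4)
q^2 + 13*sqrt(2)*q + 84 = (q + 6*sqrt(2))*(q + 7*sqrt(2))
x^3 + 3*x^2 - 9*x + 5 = (x - 1)^2*(x + 5)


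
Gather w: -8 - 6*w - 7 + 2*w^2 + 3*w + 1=2*w^2 - 3*w - 14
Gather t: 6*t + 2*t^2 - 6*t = 2*t^2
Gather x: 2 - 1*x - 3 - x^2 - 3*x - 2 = -x^2 - 4*x - 3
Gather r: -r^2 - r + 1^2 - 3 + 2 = -r^2 - r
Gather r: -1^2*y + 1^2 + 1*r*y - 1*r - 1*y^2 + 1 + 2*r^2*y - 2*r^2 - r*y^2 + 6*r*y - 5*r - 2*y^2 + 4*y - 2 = r^2*(2*y - 2) + r*(-y^2 + 7*y - 6) - 3*y^2 + 3*y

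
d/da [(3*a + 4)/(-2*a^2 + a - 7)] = (-6*a^2 + 3*a + (3*a + 4)*(4*a - 1) - 21)/(2*a^2 - a + 7)^2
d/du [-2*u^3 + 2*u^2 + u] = -6*u^2 + 4*u + 1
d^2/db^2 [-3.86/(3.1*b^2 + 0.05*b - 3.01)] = (74.1892*b^2 + 1.1966*b - 3.86*(6.2*b + 0.05)*(12.4*b + 0.1) - 72.03532)/(3.1*b^2 + 0.05*b - 3.01)^3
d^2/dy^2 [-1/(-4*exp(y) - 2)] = (2*exp(y) - 1)*exp(y)/(2*exp(y) + 1)^3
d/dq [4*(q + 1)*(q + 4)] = 8*q + 20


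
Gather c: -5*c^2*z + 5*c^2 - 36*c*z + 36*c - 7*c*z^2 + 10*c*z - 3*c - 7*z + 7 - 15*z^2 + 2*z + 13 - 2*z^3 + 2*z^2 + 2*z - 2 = c^2*(5 - 5*z) + c*(-7*z^2 - 26*z + 33) - 2*z^3 - 13*z^2 - 3*z + 18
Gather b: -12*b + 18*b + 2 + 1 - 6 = 6*b - 3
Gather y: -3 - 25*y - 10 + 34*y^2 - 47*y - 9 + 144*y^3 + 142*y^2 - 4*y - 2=144*y^3 + 176*y^2 - 76*y - 24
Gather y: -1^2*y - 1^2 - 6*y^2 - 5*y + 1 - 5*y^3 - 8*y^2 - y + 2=-5*y^3 - 14*y^2 - 7*y + 2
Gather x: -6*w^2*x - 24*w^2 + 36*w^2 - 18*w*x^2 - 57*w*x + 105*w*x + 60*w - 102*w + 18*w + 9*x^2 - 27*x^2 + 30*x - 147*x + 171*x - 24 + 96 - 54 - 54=12*w^2 - 24*w + x^2*(-18*w - 18) + x*(-6*w^2 + 48*w + 54) - 36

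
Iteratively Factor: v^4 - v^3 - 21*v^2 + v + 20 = (v - 5)*(v^3 + 4*v^2 - v - 4) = (v - 5)*(v + 4)*(v^2 - 1) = (v - 5)*(v - 1)*(v + 4)*(v + 1)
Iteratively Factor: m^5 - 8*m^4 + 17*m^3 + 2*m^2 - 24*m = (m - 3)*(m^4 - 5*m^3 + 2*m^2 + 8*m) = m*(m - 3)*(m^3 - 5*m^2 + 2*m + 8) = m*(m - 3)*(m + 1)*(m^2 - 6*m + 8) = m*(m - 3)*(m - 2)*(m + 1)*(m - 4)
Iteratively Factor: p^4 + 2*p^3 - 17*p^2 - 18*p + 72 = (p - 3)*(p^3 + 5*p^2 - 2*p - 24) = (p - 3)*(p + 4)*(p^2 + p - 6) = (p - 3)*(p + 3)*(p + 4)*(p - 2)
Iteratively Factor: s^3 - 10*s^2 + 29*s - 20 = (s - 5)*(s^2 - 5*s + 4) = (s - 5)*(s - 4)*(s - 1)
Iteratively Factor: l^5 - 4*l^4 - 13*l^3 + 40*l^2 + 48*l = (l + 3)*(l^4 - 7*l^3 + 8*l^2 + 16*l) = (l - 4)*(l + 3)*(l^3 - 3*l^2 - 4*l) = (l - 4)*(l + 1)*(l + 3)*(l^2 - 4*l) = (l - 4)^2*(l + 1)*(l + 3)*(l)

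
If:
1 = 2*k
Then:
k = 1/2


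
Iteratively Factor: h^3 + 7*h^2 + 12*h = (h + 4)*(h^2 + 3*h) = h*(h + 4)*(h + 3)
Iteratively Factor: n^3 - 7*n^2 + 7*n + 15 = (n - 3)*(n^2 - 4*n - 5) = (n - 3)*(n + 1)*(n - 5)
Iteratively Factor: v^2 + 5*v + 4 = (v + 4)*(v + 1)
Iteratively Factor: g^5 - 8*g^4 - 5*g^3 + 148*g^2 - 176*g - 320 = (g + 4)*(g^4 - 12*g^3 + 43*g^2 - 24*g - 80) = (g - 4)*(g + 4)*(g^3 - 8*g^2 + 11*g + 20) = (g - 5)*(g - 4)*(g + 4)*(g^2 - 3*g - 4) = (g - 5)*(g - 4)^2*(g + 4)*(g + 1)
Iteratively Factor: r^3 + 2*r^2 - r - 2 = (r + 2)*(r^2 - 1) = (r - 1)*(r + 2)*(r + 1)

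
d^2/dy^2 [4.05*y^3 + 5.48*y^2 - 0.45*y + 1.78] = 24.3*y + 10.96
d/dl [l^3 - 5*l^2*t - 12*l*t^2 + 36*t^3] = 3*l^2 - 10*l*t - 12*t^2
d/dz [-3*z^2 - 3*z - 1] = -6*z - 3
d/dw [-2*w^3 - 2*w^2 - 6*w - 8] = -6*w^2 - 4*w - 6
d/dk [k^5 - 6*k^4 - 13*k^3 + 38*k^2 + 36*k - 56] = 5*k^4 - 24*k^3 - 39*k^2 + 76*k + 36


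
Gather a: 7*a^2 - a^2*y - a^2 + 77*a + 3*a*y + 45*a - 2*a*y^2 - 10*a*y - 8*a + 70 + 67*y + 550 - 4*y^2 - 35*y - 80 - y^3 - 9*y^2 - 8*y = a^2*(6 - y) + a*(-2*y^2 - 7*y + 114) - y^3 - 13*y^2 + 24*y + 540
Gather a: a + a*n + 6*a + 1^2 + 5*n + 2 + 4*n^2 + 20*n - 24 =a*(n + 7) + 4*n^2 + 25*n - 21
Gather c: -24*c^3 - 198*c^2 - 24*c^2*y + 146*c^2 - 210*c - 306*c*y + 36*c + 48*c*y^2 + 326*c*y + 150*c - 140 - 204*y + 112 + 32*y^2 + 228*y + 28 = -24*c^3 + c^2*(-24*y - 52) + c*(48*y^2 + 20*y - 24) + 32*y^2 + 24*y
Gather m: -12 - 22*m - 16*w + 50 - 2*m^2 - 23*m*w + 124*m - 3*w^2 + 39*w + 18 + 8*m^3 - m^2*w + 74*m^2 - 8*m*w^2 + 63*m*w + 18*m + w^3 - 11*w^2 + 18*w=8*m^3 + m^2*(72 - w) + m*(-8*w^2 + 40*w + 120) + w^3 - 14*w^2 + 41*w + 56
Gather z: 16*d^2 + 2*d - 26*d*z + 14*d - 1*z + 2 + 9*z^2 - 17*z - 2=16*d^2 + 16*d + 9*z^2 + z*(-26*d - 18)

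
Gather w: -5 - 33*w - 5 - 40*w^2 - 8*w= -40*w^2 - 41*w - 10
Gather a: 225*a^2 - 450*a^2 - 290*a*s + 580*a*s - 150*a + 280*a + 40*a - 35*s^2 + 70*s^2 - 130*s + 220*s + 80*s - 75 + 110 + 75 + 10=-225*a^2 + a*(290*s + 170) + 35*s^2 + 170*s + 120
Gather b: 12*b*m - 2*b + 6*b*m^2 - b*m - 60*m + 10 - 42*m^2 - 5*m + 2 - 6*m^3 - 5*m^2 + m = b*(6*m^2 + 11*m - 2) - 6*m^3 - 47*m^2 - 64*m + 12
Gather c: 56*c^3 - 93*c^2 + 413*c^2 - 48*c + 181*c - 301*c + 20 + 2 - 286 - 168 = 56*c^3 + 320*c^2 - 168*c - 432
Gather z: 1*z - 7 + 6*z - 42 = 7*z - 49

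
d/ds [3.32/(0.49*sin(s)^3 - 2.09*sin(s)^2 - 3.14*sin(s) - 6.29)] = (-4.8804*sin(s)^2 + 13.8776*sin(s) + 10.4248)*cos(s)/(-0.49*sin(s)^3 + 2.09*sin(s)^2 + 3.14*sin(s) + 6.29)^2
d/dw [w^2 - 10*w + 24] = 2*w - 10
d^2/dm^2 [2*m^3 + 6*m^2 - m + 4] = 12*m + 12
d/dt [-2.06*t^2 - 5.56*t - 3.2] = -4.12*t - 5.56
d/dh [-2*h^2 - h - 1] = -4*h - 1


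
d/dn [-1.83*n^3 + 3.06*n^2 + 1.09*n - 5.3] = -5.49*n^2 + 6.12*n + 1.09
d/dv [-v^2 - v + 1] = -2*v - 1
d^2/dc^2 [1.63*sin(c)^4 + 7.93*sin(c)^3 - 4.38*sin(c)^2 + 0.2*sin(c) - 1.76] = -26.08*sin(c)^4 - 71.37*sin(c)^3 + 37.08*sin(c)^2 + 47.38*sin(c) - 8.76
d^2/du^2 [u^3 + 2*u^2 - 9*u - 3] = 6*u + 4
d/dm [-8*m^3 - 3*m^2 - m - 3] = -24*m^2 - 6*m - 1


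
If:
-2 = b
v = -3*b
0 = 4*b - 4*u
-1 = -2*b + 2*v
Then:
No Solution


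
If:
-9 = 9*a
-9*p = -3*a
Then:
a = -1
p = -1/3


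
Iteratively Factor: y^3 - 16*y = (y + 4)*(y^2 - 4*y) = y*(y + 4)*(y - 4)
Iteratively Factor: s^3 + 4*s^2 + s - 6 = (s + 2)*(s^2 + 2*s - 3) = (s - 1)*(s + 2)*(s + 3)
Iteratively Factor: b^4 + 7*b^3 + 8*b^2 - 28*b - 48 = (b - 2)*(b^3 + 9*b^2 + 26*b + 24) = (b - 2)*(b + 2)*(b^2 + 7*b + 12) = (b - 2)*(b + 2)*(b + 4)*(b + 3)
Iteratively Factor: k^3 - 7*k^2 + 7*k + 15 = (k + 1)*(k^2 - 8*k + 15) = (k - 3)*(k + 1)*(k - 5)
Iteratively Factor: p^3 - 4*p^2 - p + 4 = (p + 1)*(p^2 - 5*p + 4) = (p - 4)*(p + 1)*(p - 1)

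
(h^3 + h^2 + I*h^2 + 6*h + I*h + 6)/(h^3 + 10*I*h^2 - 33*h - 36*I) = (h^2 + h*(1 - 2*I) - 2*I)/(h^2 + 7*I*h - 12)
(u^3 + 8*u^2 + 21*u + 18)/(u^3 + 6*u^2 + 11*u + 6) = (u + 3)/(u + 1)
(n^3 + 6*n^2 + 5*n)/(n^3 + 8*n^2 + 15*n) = (n + 1)/(n + 3)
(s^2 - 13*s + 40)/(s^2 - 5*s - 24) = (s - 5)/(s + 3)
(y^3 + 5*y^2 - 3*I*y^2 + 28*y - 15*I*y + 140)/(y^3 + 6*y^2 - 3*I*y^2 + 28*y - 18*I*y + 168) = (y + 5)/(y + 6)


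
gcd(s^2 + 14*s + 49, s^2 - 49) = s + 7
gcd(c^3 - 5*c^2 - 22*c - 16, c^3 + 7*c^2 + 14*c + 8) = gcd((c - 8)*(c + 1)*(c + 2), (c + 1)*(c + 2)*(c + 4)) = c^2 + 3*c + 2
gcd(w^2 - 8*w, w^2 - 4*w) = w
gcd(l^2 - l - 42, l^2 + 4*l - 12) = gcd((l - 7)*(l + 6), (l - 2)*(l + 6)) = l + 6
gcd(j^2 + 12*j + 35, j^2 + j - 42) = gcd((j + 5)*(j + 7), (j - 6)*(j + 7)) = j + 7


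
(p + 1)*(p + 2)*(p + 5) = p^3 + 8*p^2 + 17*p + 10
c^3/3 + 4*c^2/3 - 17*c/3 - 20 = (c/3 + 1)*(c - 4)*(c + 5)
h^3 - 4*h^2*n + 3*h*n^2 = h*(h - 3*n)*(h - n)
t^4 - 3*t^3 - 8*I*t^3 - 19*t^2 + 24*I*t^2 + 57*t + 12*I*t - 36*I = (t - 3)*(t - 4*I)*(t - 3*I)*(t - I)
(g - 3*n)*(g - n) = g^2 - 4*g*n + 3*n^2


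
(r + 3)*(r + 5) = r^2 + 8*r + 15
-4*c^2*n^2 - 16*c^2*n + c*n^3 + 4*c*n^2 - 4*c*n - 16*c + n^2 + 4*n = (-4*c + n)*(n + 4)*(c*n + 1)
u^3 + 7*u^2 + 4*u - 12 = (u - 1)*(u + 2)*(u + 6)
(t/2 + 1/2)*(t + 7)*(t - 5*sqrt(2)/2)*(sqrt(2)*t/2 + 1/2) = sqrt(2)*t^4/4 - t^3 + 2*sqrt(2)*t^3 - 8*t^2 + 9*sqrt(2)*t^2/8 - 5*sqrt(2)*t - 7*t - 35*sqrt(2)/8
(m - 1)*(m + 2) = m^2 + m - 2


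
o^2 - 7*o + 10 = (o - 5)*(o - 2)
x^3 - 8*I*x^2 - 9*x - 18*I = (x - 6*I)*(x - 3*I)*(x + I)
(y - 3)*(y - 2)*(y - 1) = y^3 - 6*y^2 + 11*y - 6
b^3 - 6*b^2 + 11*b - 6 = (b - 3)*(b - 2)*(b - 1)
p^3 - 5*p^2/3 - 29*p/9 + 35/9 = (p - 7/3)*(p - 1)*(p + 5/3)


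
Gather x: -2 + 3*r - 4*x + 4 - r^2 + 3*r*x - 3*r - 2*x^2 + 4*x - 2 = -r^2 + 3*r*x - 2*x^2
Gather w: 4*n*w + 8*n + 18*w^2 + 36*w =8*n + 18*w^2 + w*(4*n + 36)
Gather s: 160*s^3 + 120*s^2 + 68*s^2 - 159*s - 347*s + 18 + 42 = 160*s^3 + 188*s^2 - 506*s + 60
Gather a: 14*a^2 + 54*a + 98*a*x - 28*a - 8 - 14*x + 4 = 14*a^2 + a*(98*x + 26) - 14*x - 4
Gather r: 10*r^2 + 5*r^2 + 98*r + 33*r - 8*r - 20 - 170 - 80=15*r^2 + 123*r - 270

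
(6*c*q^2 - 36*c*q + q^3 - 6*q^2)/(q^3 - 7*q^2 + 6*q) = (6*c + q)/(q - 1)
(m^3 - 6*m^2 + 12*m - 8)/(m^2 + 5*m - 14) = (m^2 - 4*m + 4)/(m + 7)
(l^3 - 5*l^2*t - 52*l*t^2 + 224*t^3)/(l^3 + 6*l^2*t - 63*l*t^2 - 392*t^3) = (l - 4*t)/(l + 7*t)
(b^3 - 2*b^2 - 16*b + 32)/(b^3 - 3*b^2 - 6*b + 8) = (b^2 + 2*b - 8)/(b^2 + b - 2)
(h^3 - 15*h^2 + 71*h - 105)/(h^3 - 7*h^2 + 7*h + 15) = (h - 7)/(h + 1)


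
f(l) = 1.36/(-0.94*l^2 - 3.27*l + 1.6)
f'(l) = 1.36*(1.88*l + 3.27)/(-0.94*l^2 - 3.27*l + 1.6)^2 = (2.5568*l + 4.4472)/(0.94*l^2 + 3.27*l - 1.6)^2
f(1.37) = -0.29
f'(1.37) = 0.37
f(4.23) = -0.05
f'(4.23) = 0.02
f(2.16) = -0.14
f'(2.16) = 0.10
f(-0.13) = 0.68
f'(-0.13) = 1.02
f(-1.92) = 0.31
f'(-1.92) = -0.02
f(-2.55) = 0.36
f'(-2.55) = -0.14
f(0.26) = 1.98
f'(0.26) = 10.85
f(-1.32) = 0.32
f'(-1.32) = 0.06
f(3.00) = -0.08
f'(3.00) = 0.04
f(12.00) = -0.01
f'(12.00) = 0.00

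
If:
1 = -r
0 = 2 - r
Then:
No Solution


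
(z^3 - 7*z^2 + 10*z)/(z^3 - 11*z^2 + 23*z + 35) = z*(z - 2)/(z^2 - 6*z - 7)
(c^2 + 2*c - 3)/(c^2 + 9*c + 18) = (c - 1)/(c + 6)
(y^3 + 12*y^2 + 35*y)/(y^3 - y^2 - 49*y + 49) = y*(y + 5)/(y^2 - 8*y + 7)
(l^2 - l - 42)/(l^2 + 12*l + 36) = (l - 7)/(l + 6)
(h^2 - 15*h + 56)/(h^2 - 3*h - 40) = (h - 7)/(h + 5)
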